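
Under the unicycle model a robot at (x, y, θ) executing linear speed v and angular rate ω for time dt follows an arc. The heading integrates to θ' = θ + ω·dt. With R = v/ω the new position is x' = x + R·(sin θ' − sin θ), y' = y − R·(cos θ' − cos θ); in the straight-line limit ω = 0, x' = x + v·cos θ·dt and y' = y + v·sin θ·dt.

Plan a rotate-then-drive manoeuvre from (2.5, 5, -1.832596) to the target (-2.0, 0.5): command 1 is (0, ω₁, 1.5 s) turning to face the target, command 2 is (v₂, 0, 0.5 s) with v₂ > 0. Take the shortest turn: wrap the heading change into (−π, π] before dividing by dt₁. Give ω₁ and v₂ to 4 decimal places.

ω₁ = -0.3491, v₂ = 12.7279

heading to target = atan2(0.5−5, -2−2.5) = -2.3562
Δθ = wrap(-2.3562 − -1.8326) = -0.5236; ω₁ = Δθ/dt₁ = -0.3491
distance = √((-2−2.5)² + (0.5−5)²) = 6.3640; v₂ = distance/dt₂ = 12.7279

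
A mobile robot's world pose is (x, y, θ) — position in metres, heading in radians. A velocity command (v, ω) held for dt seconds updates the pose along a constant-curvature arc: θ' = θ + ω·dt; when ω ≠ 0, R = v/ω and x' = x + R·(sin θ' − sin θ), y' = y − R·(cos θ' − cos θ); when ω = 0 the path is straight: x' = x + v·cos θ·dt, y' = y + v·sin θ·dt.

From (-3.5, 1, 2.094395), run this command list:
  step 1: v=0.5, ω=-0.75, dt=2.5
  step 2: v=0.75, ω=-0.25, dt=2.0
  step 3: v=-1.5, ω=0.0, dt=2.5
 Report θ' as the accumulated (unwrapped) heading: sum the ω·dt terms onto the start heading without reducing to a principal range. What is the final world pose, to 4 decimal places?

(-5.1873, 2.9771, -0.2806)

step 1: θ'=0.2194 (R=-0.6667) → pose (-3.0677, 1.9840, 0.2194)
step 2: θ'=-0.2806 (R=-3.0000) → pose (-1.5840, 1.9386, -0.2806)
step 3: θ'=-0.2806 (straight) → pose (-5.1873, 2.9771, -0.2806)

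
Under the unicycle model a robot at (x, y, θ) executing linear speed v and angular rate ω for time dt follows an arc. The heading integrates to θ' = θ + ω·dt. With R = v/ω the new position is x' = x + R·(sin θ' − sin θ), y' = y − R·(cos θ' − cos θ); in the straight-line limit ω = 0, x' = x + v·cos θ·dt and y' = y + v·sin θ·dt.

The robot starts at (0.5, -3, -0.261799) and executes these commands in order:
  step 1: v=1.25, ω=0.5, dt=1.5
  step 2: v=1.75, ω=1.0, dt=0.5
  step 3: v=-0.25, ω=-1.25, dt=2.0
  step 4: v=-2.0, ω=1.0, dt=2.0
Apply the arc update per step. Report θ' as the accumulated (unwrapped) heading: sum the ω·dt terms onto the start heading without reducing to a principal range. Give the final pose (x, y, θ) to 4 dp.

step 1: θ'=0.4882 (R=2.5000) → pose (2.3196, -2.7931, 0.4882)
step 2: θ'=0.9882 (R=1.7500) → pose (2.9601, -2.2104, 0.9882)
step 3: θ'=-1.5118 (R=0.2000) → pose (2.5935, -2.1122, -1.5118)
step 4: θ'=0.4882 (R=-2.0000) → pose (-0.3411, -0.4637, 0.4882)

(-0.3411, -0.4637, 0.4882)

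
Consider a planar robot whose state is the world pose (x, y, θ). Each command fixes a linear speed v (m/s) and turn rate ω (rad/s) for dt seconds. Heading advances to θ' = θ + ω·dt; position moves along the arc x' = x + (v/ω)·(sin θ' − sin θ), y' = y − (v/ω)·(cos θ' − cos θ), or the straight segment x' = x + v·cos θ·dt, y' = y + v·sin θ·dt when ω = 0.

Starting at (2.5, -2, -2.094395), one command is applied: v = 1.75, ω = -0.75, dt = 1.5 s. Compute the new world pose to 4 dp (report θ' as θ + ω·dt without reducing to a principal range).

θ' = -2.0944 + -0.75·1.5 = -3.2194
R = v/ω = 1.75/-0.75 = -2.3333
x' = 2.5 + -2.3333·(sin -3.2194 − sin -2.0944) = 0.2979
y' = -2 − -2.3333·(cos -3.2194 − cos -2.0944) = -3.1596

(0.2979, -3.1596, -3.2194)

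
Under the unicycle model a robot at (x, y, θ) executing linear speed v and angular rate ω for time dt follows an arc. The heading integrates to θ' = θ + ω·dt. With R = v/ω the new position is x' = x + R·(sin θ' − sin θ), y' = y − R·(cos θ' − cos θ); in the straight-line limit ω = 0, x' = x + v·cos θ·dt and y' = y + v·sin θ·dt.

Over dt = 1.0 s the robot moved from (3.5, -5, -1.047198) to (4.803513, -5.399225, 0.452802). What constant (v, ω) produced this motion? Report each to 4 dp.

Δθ = 0.452802 − -1.047198 = 1.500000
ω = Δθ/dt = 1.500000/1.0 = 1.5000
R = Δx/(sin θ' − sin θ) = 1.0000
v = R·ω = 1.0000·1.5000 = 1.5000

v = 1.5000, ω = 1.5000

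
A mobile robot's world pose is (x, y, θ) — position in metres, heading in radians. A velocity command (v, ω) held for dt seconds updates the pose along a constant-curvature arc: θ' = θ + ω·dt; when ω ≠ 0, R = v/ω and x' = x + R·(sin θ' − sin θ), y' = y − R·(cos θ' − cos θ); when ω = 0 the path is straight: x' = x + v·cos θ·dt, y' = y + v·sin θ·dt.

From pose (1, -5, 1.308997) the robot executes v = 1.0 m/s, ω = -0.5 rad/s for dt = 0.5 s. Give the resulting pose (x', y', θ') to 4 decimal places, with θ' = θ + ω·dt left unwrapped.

(1.1881, -4.5381, 1.0590)

θ' = 1.3090 + -0.5·0.5 = 1.0590
R = v/ω = 1.0/-0.5 = -2.0000
x' = 1 + -2.0000·(sin 1.0590 − sin 1.3090) = 1.1881
y' = -5 − -2.0000·(cos 1.0590 − cos 1.3090) = -4.5381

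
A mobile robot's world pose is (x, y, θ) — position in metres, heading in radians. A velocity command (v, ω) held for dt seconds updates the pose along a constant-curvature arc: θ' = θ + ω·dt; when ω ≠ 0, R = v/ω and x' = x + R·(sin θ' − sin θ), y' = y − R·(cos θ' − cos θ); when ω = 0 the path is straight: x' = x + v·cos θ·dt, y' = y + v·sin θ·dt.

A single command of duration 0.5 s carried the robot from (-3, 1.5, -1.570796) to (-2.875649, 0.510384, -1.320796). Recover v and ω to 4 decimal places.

Δθ = -1.320796 − -1.570796 = 0.250000
ω = Δθ/dt = 0.250000/0.5 = 0.5000
R = −Δy/(cos θ' − cos θ) = 4.0000
v = R·ω = 4.0000·0.5000 = 2.0000

v = 2.0000, ω = 0.5000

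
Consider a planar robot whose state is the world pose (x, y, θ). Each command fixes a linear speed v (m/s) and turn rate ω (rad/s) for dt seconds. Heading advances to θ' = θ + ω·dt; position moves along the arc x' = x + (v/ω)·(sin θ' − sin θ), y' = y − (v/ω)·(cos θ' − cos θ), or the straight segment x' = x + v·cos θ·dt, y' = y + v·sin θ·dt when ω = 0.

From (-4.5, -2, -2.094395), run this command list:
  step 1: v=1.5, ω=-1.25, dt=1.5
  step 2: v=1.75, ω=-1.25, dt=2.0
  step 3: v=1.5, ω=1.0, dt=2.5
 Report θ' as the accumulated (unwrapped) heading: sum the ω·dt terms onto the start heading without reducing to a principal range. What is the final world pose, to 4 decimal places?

(-3.7504, 2.5999, -3.9694)

step 1: θ'=-3.9694 (R=-1.2000) → pose (-6.4230, -2.2118, -3.9694)
step 2: θ'=-6.4694 (R=-1.4000) → pose (-5.1328, 0.1111, -6.4694)
step 3: θ'=-3.9694 (R=1.5000) → pose (-3.7504, 2.5999, -3.9694)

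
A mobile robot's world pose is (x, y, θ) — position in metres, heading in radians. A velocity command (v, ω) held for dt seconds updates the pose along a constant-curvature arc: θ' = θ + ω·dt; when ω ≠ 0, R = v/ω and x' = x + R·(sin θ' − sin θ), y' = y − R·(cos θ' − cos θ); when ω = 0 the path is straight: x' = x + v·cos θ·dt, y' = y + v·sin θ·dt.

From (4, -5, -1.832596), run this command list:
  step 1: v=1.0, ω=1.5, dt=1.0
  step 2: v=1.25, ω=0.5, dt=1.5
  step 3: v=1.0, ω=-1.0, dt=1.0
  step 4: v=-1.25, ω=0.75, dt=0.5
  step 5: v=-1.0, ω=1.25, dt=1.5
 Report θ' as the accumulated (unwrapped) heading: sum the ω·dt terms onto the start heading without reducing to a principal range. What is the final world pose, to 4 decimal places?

step 1: θ'=-0.3326 (R=0.6667) → pose (4.4263, -5.8027, -0.3326)
step 2: θ'=0.4174 (R=2.5000) → pose (6.2560, -5.7250, 0.4174)
step 3: θ'=-0.5826 (R=-1.0000) → pose (7.2116, -5.8042, -0.5826)
step 4: θ'=-0.2076 (R=-1.6667) → pose (6.6381, -5.5650, -0.2076)
step 5: θ'=1.6674 (R=-0.8000) → pose (5.6770, -6.4250, 1.6674)

(5.6770, -6.4250, 1.6674)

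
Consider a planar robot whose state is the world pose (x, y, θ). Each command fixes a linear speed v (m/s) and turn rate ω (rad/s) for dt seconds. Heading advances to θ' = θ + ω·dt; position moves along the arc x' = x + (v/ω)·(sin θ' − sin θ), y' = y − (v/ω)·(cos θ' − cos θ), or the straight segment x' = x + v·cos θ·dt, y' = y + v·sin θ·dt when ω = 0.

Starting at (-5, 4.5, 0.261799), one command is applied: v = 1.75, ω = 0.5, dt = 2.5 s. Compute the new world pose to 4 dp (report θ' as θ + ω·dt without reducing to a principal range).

(-2.4120, 7.6744, 1.5118)

θ' = 0.2618 + 0.5·2.5 = 1.5118
R = v/ω = 1.75/0.5 = 3.5000
x' = -5 + 3.5000·(sin 1.5118 − sin 0.2618) = -2.4120
y' = 4.5 − 3.5000·(cos 1.5118 − cos 0.2618) = 7.6744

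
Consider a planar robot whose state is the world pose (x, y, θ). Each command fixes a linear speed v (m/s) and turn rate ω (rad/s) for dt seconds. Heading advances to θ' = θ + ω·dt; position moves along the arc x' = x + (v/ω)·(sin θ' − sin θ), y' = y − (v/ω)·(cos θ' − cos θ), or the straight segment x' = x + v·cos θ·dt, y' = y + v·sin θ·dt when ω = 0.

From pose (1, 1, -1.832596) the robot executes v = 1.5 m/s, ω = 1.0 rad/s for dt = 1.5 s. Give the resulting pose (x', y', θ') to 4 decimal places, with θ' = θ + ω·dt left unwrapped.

θ' = -1.8326 + 1.0·1.5 = -0.3326
R = v/ω = 1.5/1.0 = 1.5000
x' = 1 + 1.5000·(sin -0.3326 − sin -1.8326) = 1.9591
y' = 1 − 1.5000·(cos -0.3326 − cos -1.8326) = -0.8060

(1.9591, -0.8060, -0.3326)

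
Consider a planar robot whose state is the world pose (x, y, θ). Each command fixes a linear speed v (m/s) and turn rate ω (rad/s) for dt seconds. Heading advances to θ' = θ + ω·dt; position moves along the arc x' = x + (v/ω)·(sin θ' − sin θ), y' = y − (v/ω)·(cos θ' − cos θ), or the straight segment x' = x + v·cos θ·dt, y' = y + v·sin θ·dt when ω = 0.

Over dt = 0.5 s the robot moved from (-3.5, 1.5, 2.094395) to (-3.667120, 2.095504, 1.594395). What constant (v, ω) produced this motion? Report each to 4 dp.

v = 1.2500, ω = -1.0000

Δθ = 1.594395 − 2.094395 = -0.500000
ω = Δθ/dt = -0.500000/0.5 = -1.0000
R = −Δy/(cos θ' − cos θ) = -1.2500
v = R·ω = -1.2500·-1.0000 = 1.2500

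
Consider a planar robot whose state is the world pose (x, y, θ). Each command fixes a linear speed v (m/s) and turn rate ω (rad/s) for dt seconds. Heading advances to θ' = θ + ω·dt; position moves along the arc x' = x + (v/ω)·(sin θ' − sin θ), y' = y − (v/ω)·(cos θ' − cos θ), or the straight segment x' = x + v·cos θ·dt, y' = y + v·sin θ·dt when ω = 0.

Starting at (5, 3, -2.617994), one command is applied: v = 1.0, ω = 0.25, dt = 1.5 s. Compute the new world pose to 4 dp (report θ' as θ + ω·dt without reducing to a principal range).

θ' = -2.6180 + 0.25·1.5 = -2.2430
R = v/ω = 1.0/0.25 = 4.0000
x' = 5 + 4.0000·(sin -2.2430 − sin -2.6180) = 3.8702
y' = 3 − 4.0000·(cos -2.2430 − cos -2.6180) = 2.0267

(3.8702, 2.0267, -2.2430)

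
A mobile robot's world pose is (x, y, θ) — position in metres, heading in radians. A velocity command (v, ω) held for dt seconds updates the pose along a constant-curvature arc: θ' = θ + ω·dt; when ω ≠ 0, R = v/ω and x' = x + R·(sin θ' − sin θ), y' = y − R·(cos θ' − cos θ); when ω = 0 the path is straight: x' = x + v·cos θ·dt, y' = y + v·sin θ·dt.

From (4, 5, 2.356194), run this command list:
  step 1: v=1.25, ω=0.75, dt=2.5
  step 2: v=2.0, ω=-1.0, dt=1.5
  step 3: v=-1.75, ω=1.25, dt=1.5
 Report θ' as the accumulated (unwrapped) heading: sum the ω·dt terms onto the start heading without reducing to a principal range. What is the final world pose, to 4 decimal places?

step 1: θ'=4.2312 (R=1.6667) → pose (1.3441, 4.5929, 4.2312)
step 2: θ'=2.7312 (R=-2.0000) → pose (-1.2268, 3.6846, 2.7312)
step 3: θ'=4.6062 (R=-1.4000) → pose (0.7239, 4.8200, 4.6062)

(0.7239, 4.8200, 4.6062)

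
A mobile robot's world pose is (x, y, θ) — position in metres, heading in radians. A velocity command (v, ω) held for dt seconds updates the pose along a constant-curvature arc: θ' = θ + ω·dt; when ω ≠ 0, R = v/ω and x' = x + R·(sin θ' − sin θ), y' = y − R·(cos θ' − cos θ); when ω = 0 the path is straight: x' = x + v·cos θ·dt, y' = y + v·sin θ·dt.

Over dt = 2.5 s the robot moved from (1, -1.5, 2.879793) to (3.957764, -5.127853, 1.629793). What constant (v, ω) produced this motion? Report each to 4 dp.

Δθ = 1.629793 − 2.879793 = -1.250000
ω = Δθ/dt = -1.250000/2.5 = -0.5000
R = −Δy/(cos θ' − cos θ) = 4.0000
v = R·ω = 4.0000·-0.5000 = -2.0000

v = -2.0000, ω = -0.5000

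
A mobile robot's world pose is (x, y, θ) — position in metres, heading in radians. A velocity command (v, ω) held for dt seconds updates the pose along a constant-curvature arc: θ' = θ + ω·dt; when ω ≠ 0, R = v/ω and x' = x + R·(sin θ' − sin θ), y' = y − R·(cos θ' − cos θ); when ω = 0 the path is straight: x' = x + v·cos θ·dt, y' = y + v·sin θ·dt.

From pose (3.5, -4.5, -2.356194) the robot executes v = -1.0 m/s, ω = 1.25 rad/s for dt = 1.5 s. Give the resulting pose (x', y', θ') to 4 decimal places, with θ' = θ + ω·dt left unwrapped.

(3.3046, -3.2252, -0.4812)

θ' = -2.3562 + 1.25·1.5 = -0.4812
R = v/ω = -1.0/1.25 = -0.8000
x' = 3.5 + -0.8000·(sin -0.4812 − sin -2.3562) = 3.3046
y' = -4.5 − -0.8000·(cos -0.4812 − cos -2.3562) = -3.2252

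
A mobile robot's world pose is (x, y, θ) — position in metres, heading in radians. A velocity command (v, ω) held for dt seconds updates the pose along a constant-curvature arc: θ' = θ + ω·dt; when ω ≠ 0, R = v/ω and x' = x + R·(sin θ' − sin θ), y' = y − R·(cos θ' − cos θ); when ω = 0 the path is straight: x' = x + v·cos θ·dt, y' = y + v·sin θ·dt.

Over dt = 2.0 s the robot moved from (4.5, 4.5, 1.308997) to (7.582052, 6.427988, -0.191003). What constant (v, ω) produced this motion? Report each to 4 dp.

Δθ = -0.191003 − 1.308997 = -1.500000
ω = Δθ/dt = -1.500000/2.0 = -0.7500
R = Δx/(sin θ' − sin θ) = -2.6667
v = R·ω = -2.6667·-0.7500 = 2.0000

v = 2.0000, ω = -0.7500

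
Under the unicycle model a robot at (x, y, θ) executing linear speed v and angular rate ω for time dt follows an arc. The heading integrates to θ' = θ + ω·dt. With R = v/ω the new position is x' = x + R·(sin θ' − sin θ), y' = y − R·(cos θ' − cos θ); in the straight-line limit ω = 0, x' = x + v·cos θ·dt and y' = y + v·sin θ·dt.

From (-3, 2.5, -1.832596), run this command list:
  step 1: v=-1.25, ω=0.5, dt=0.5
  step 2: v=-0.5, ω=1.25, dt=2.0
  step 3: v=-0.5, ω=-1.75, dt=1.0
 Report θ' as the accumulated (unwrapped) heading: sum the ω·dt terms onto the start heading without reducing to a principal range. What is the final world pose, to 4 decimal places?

step 1: θ'=-1.5826 (R=-2.5000) → pose (-2.9150, 3.1175, -1.5826)
step 2: θ'=0.9174 (R=-0.4000) → pose (-3.6326, 3.3654, 0.9174)
step 3: θ'=-0.8326 (R=0.2857) → pose (-4.0708, 3.3468, -0.8326)

(-4.0708, 3.3468, -0.8326)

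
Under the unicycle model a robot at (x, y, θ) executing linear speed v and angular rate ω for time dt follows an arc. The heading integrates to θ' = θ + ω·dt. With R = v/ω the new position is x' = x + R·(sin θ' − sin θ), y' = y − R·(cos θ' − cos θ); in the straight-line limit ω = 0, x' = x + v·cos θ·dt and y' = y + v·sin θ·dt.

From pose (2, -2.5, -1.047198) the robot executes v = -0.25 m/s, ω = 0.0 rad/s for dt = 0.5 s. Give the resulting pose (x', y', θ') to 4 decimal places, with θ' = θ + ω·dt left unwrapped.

(1.9375, -2.3917, -1.0472)

θ' = -1.0472 + 0.0·0.5 = -1.0472
ω = 0 → straight: x' = 2 + -0.25·cos(-1.0472)·0.5 = 1.9375
y' = -2.5 + -0.25·sin(-1.0472)·0.5 = -2.3917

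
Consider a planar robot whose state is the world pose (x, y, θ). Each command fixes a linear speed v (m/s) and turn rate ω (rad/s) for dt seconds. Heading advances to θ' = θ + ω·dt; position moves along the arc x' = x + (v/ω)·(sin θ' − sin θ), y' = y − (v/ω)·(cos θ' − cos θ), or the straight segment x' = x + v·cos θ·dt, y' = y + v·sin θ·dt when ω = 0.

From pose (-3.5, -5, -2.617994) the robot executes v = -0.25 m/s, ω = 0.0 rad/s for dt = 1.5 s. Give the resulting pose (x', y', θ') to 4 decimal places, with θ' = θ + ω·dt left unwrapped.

θ' = -2.6180 + 0.0·1.5 = -2.6180
ω = 0 → straight: x' = -3.5 + -0.25·cos(-2.6180)·1.5 = -3.1752
y' = -5 + -0.25·sin(-2.6180)·1.5 = -4.8125

(-3.1752, -4.8125, -2.6180)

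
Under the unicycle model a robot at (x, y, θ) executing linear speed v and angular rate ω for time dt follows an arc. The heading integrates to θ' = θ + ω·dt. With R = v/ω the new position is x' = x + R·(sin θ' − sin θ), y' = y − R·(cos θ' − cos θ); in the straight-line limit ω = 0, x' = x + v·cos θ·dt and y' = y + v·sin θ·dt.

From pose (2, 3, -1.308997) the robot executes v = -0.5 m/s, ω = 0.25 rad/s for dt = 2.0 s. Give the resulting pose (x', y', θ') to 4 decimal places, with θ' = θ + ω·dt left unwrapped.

(1.5153, 3.8628, -0.8090)

θ' = -1.3090 + 0.25·2.0 = -0.8090
R = v/ω = -0.5/0.25 = -2.0000
x' = 2 + -2.0000·(sin -0.8090 − sin -1.3090) = 1.5153
y' = 3 − -2.0000·(cos -0.8090 − cos -1.3090) = 3.8628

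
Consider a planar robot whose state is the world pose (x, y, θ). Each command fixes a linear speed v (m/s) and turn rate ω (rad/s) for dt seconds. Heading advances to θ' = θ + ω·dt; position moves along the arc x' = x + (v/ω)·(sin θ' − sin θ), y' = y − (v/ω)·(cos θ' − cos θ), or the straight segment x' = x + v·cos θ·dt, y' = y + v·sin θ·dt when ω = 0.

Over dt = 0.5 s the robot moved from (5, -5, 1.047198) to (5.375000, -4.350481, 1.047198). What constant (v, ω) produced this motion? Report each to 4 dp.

v = 1.5000, ω = 0.0000

Δθ = 1.047198 − 1.047198 = 0.000000
ω = Δθ/dt = 0.000000/0.5 = 0.0000
ω = 0 → v = (Δx·cos θ + Δy·sin θ)/dt = 1.5000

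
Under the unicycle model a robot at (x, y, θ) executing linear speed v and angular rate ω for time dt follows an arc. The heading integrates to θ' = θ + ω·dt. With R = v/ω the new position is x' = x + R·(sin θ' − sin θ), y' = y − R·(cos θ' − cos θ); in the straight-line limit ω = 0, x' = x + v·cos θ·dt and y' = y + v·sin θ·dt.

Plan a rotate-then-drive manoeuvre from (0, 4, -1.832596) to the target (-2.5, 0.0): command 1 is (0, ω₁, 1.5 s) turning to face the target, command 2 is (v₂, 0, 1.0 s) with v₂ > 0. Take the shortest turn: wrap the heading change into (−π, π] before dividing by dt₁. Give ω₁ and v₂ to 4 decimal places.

heading to target = atan2(0−4, -2.5−0) = -2.1294
Δθ = wrap(-2.1294 − -1.8326) = -0.2968; ω₁ = Δθ/dt₁ = -0.1979
distance = √((-2.5−0)² + (0−4)²) = 4.7170; v₂ = distance/dt₂ = 4.7170

ω₁ = -0.1979, v₂ = 4.7170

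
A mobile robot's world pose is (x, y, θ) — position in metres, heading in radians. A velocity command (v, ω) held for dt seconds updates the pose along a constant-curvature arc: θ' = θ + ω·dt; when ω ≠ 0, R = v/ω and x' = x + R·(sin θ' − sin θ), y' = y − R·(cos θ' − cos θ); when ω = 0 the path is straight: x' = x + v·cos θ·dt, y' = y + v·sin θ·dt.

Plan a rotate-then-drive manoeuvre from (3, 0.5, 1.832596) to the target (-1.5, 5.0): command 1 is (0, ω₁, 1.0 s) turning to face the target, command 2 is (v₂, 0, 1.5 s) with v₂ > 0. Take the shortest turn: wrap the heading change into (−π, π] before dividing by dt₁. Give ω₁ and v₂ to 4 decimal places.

ω₁ = 0.5236, v₂ = 4.2426

heading to target = atan2(5−0.5, -1.5−3) = 2.3562
Δθ = wrap(2.3562 − 1.8326) = 0.5236; ω₁ = Δθ/dt₁ = 0.5236
distance = √((-1.5−3)² + (5−0.5)²) = 6.3640; v₂ = distance/dt₂ = 4.2426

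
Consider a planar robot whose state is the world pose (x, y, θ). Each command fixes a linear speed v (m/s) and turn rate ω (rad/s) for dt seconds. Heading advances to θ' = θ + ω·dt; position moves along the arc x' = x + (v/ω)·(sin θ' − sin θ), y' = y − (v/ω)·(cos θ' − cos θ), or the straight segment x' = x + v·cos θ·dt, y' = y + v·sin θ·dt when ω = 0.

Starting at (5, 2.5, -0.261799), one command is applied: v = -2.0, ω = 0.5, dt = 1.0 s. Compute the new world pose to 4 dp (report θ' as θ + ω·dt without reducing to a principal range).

θ' = -0.2618 + 0.5·1.0 = 0.2382
R = v/ω = -2.0/0.5 = -4.0000
x' = 5 + -4.0000·(sin 0.2382 − sin -0.2618) = 3.0209
y' = 2.5 − -4.0000·(cos 0.2382 − cos -0.2618) = 2.5234

(3.0209, 2.5234, 0.2382)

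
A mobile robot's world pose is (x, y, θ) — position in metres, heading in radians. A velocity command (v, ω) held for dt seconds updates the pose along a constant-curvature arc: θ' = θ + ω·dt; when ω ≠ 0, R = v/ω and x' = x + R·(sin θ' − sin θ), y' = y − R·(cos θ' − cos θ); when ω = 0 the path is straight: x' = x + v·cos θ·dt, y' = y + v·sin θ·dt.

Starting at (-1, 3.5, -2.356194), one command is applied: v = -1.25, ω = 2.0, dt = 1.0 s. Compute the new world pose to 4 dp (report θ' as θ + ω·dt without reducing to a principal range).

θ' = -2.3562 + 2.0·1.0 = -0.3562
R = v/ω = -1.25/2.0 = -0.6250
x' = -1 + -0.6250·(sin -0.3562 − sin -2.3562) = -1.2240
y' = 3.5 − -0.6250·(cos -0.3562 − cos -2.3562) = 4.5277

(-1.2240, 4.5277, -0.3562)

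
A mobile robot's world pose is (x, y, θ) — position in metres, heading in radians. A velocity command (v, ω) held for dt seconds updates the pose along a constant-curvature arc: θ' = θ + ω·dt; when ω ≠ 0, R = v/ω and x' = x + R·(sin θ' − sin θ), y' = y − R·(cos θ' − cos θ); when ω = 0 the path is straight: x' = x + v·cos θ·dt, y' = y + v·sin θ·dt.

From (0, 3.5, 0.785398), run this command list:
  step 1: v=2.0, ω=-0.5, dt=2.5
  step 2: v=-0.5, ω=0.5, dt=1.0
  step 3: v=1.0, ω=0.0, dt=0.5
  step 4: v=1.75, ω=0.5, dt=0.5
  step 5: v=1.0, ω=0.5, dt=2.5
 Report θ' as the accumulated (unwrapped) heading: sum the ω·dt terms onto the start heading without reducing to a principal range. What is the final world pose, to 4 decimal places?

step 1: θ'=-0.4646 (R=-4.0000) → pose (4.6207, 4.2476, -0.4646)
step 2: θ'=0.0354 (R=-1.0000) → pose (4.1372, 4.3529, 0.0354)
step 3: θ'=0.0354 (straight) → pose (4.6369, 4.3706, 0.0354)
step 4: θ'=0.2854 (R=3.5000) → pose (5.4984, 4.5100, 0.2854)
step 5: θ'=1.5354 (R=2.0000) → pose (6.9341, 6.3583, 1.5354)

(6.9341, 6.3583, 1.5354)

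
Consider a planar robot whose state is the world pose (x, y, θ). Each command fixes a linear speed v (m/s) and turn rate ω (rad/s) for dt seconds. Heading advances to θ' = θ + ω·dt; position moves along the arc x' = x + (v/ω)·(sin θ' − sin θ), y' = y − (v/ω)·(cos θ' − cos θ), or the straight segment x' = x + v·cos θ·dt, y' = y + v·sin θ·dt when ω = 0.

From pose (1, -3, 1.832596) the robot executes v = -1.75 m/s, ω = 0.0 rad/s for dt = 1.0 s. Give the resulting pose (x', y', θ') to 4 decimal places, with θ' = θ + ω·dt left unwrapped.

(1.4529, -4.6904, 1.8326)

θ' = 1.8326 + 0.0·1.0 = 1.8326
ω = 0 → straight: x' = 1 + -1.75·cos(1.8326)·1.0 = 1.4529
y' = -3 + -1.75·sin(1.8326)·1.0 = -4.6904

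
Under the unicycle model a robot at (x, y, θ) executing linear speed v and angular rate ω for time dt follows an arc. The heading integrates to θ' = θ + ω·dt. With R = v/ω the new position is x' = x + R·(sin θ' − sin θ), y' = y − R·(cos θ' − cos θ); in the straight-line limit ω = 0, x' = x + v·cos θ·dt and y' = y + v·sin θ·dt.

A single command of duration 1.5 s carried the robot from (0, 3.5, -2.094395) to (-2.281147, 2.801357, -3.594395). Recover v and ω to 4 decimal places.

v = 1.7500, ω = -1.0000

Δθ = -3.594395 − -2.094395 = -1.500000
ω = Δθ/dt = -1.500000/1.5 = -1.0000
R = Δx/(sin θ' − sin θ) = -1.7500
v = R·ω = -1.7500·-1.0000 = 1.7500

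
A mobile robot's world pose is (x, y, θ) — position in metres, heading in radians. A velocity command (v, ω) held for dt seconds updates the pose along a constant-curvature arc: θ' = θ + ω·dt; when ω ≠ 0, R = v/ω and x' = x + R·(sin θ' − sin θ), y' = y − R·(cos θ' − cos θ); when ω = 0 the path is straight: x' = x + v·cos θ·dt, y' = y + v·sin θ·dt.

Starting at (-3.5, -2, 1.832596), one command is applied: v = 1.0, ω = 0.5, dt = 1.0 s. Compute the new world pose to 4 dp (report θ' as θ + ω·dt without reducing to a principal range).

θ' = 1.8326 + 0.5·1.0 = 2.3326
R = v/ω = 1.0/0.5 = 2.0000
x' = -3.5 + 2.0000·(sin 2.3326 − sin 1.8326) = -3.9847
y' = -2 − 2.0000·(cos 2.3326 − cos 1.8326) = -1.1372

(-3.9847, -1.1372, 2.3326)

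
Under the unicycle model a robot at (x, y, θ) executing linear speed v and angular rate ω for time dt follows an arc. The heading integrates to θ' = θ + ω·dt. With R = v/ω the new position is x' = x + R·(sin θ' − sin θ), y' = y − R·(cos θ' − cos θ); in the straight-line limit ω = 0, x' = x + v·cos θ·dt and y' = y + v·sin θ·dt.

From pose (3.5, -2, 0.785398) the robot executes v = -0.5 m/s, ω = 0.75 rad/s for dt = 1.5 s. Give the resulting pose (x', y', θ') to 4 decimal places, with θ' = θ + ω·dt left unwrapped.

(3.3428, -2.6935, 1.9104)

θ' = 0.7854 + 0.75·1.5 = 1.9104
R = v/ω = -0.5/0.75 = -0.6667
x' = 3.5 + -0.6667·(sin 1.9104 − sin 0.7854) = 3.3428
y' = -2 − -0.6667·(cos 1.9104 − cos 0.7854) = -2.6935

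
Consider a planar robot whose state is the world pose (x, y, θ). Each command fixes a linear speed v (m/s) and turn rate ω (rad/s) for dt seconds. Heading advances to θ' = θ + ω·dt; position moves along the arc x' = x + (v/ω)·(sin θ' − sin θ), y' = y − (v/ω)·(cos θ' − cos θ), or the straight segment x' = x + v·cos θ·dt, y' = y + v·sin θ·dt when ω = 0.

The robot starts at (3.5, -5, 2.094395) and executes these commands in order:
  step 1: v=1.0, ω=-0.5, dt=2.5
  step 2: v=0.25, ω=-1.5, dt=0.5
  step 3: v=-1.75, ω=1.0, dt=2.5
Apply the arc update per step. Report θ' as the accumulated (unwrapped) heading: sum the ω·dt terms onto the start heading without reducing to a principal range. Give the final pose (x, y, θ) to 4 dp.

(3.1002, -5.8531, 2.5944)

step 1: θ'=0.8444 (R=-2.0000) → pose (3.7369, -2.6716, 0.8444)
step 2: θ'=0.0944 (R=-0.1667) → pose (3.8458, -2.6164, 0.0944)
step 3: θ'=2.5944 (R=-1.7500) → pose (3.1002, -5.8531, 2.5944)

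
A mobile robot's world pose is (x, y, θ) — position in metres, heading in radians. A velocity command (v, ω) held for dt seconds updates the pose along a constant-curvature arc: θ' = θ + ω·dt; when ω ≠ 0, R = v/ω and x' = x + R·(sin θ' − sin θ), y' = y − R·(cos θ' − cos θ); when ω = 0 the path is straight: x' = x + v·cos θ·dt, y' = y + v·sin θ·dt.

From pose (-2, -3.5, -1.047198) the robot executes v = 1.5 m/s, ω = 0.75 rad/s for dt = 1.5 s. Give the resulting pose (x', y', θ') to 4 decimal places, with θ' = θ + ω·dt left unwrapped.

θ' = -1.0472 + 0.75·1.5 = 0.0778
R = v/ω = 1.5/0.75 = 2.0000
x' = -2 + 2.0000·(sin 0.0778 − sin -1.0472) = -0.1125
y' = -3.5 − 2.0000·(cos 0.0778 − cos -1.0472) = -4.4940

(-0.1125, -4.4940, 0.0778)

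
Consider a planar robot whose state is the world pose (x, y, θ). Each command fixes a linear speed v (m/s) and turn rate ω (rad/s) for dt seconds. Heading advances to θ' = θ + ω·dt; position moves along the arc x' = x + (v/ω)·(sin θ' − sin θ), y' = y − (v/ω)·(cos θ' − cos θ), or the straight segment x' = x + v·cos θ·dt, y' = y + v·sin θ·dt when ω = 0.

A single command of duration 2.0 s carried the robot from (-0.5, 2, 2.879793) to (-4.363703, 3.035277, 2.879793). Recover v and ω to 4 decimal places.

Δθ = 2.879793 − 2.879793 = 0.000000
ω = Δθ/dt = 0.000000/2.0 = 0.0000
ω = 0 → v = (Δx·cos θ + Δy·sin θ)/dt = 2.0000

v = 2.0000, ω = 0.0000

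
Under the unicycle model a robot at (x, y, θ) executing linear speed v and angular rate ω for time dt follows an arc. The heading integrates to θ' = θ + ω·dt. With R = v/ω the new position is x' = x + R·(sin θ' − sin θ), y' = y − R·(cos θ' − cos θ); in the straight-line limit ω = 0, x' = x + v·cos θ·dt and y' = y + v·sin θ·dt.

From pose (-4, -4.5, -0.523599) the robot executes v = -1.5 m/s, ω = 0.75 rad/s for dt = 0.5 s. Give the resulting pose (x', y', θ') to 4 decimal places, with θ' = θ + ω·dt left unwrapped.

θ' = -0.5236 + 0.75·0.5 = -0.1486
R = v/ω = -1.5/0.75 = -2.0000
x' = -4 + -2.0000·(sin -0.1486 − sin -0.5236) = -4.7039
y' = -4.5 − -2.0000·(cos -0.1486 − cos -0.5236) = -4.2541

(-4.7039, -4.2541, -0.1486)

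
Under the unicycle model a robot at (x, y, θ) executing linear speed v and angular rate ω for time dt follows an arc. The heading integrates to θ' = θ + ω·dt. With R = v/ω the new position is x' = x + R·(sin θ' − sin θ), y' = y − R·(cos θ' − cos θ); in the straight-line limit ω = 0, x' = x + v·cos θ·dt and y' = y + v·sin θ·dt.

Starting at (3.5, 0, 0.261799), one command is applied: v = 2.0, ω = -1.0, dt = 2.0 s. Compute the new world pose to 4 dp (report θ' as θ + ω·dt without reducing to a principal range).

θ' = 0.2618 + -1.0·2.0 = -1.7382
R = v/ω = 2.0/-1.0 = -2.0000
x' = 3.5 + -2.0000·(sin -1.7382 − sin 0.2618) = 5.9897
y' = 0 − -2.0000·(cos -1.7382 − cos 0.2618) = -2.2651

(5.9897, -2.2651, -1.7382)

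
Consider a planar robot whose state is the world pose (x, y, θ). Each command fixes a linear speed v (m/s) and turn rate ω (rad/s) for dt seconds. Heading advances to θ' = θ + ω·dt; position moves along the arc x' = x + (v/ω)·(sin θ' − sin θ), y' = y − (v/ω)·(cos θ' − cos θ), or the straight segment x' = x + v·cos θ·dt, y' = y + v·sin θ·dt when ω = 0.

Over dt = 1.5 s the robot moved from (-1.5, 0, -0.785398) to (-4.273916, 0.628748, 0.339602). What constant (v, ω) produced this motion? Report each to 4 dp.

Δθ = 0.339602 − -0.785398 = 1.125000
ω = Δθ/dt = 1.125000/1.5 = 0.7500
R = Δx/(sin θ' − sin θ) = -2.6667
v = R·ω = -2.6667·0.7500 = -2.0000

v = -2.0000, ω = 0.7500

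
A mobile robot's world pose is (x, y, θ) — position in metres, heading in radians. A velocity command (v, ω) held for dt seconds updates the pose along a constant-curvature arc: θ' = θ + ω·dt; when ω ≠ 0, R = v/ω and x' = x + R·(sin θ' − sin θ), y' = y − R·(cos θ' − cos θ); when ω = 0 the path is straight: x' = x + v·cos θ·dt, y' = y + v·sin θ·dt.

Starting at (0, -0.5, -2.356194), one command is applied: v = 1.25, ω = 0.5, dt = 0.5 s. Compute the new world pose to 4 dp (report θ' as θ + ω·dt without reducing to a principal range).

θ' = -2.3562 + 0.5·0.5 = -2.1062
R = v/ω = 1.25/0.5 = 2.5000
x' = 0 + 2.5000·(sin -2.1062 − sin -2.3562) = -0.3824
y' = -0.5 − 2.5000·(cos -2.1062 − cos -2.3562) = -0.9923

(-0.3824, -0.9923, -2.1062)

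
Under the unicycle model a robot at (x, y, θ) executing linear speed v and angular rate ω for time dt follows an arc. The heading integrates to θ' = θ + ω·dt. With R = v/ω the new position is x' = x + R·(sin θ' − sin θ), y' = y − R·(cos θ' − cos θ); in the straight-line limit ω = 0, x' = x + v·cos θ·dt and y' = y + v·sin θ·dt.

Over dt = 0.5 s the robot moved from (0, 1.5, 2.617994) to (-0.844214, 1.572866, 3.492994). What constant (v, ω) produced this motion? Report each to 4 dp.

v = 1.7500, ω = 1.7500

Δθ = 3.492994 − 2.617994 = 0.875000
ω = Δθ/dt = 0.875000/0.5 = 1.7500
R = Δx/(sin θ' − sin θ) = 1.0000
v = R·ω = 1.0000·1.7500 = 1.7500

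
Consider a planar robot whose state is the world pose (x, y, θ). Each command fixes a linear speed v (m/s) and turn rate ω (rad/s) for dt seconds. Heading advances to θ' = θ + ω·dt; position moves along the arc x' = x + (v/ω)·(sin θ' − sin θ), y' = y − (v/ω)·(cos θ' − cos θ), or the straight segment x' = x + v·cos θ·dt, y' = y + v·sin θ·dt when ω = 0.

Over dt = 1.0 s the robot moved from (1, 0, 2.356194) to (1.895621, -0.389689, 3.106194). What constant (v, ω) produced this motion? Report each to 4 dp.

v = -1.0000, ω = 0.7500

Δθ = 3.106194 − 2.356194 = 0.750000
ω = Δθ/dt = 0.750000/1.0 = 0.7500
R = Δx/(sin θ' − sin θ) = -1.3333
v = R·ω = -1.3333·0.7500 = -1.0000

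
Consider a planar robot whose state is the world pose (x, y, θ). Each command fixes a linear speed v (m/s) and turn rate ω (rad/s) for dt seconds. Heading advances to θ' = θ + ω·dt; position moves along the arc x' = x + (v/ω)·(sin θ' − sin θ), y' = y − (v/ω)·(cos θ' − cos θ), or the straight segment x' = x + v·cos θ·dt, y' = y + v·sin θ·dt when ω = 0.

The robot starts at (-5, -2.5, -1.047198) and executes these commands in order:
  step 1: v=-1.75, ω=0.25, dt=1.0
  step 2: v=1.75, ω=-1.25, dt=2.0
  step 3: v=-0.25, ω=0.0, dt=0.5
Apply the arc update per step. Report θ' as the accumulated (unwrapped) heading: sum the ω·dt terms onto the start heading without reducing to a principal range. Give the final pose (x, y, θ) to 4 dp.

step 1: θ'=-0.7972 (R=-7.0000) → pose (-6.0544, -1.1090, -0.7972)
step 2: θ'=-3.2972 (R=-1.4000) → pose (-7.2729, -3.4703, -3.2972)
step 3: θ'=-3.2972 (straight) → pose (-7.1494, -3.4897, -3.2972)

(-7.1494, -3.4897, -3.2972)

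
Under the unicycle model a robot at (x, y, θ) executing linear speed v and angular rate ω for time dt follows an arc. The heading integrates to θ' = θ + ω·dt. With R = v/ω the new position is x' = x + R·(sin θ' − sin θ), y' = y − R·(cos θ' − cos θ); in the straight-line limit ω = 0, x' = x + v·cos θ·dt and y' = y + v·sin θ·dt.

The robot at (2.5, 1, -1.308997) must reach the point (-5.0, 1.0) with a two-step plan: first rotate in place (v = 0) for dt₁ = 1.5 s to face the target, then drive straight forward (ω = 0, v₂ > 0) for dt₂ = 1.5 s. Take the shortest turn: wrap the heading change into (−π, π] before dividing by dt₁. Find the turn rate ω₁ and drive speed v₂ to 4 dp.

heading to target = atan2(1−1, -5−2.5) = 3.1416
Δθ = wrap(3.1416 − -1.3090) = -1.8326; ω₁ = Δθ/dt₁ = -1.2217
distance = √((-5−2.5)² + (1−1)²) = 7.5000; v₂ = distance/dt₂ = 5.0000

ω₁ = -1.2217, v₂ = 5.0000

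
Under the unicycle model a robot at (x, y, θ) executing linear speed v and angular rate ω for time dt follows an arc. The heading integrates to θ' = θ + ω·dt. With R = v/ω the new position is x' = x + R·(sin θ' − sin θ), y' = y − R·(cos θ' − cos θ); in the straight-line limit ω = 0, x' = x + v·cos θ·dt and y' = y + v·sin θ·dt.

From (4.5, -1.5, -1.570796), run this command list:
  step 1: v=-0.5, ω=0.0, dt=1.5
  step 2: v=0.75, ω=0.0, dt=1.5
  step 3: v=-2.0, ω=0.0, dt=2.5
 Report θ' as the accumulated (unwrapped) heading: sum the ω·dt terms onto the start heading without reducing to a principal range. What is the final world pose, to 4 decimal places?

step 1: θ'=-1.5708 (straight) → pose (4.5000, -0.7500, -1.5708)
step 2: θ'=-1.5708 (straight) → pose (4.5000, -1.8750, -1.5708)
step 3: θ'=-1.5708 (straight) → pose (4.5000, 3.1250, -1.5708)

(4.5000, 3.1250, -1.5708)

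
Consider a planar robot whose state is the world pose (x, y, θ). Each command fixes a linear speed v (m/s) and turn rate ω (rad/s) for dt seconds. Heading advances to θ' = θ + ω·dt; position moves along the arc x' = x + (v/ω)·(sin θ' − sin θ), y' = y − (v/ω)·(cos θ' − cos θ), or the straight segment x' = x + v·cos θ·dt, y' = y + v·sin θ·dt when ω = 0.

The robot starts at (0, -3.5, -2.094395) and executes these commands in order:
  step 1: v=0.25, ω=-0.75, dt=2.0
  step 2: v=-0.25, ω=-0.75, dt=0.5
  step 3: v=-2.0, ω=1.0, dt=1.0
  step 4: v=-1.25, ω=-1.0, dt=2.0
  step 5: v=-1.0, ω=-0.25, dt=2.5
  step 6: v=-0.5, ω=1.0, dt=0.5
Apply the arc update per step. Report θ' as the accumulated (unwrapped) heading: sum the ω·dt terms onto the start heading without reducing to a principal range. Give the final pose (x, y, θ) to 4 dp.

(1.4315, -8.1449, -5.0944)

step 1: θ'=-3.5944 (R=-0.3333) → pose (-0.4345, -3.6331, -3.5944)
step 2: θ'=-3.9694 (R=0.3333) → pose (-0.3349, -3.7073, -3.9694)
step 3: θ'=-2.9694 (R=-2.0000) → pose (1.4807, -4.3247, -2.9694)
step 4: θ'=-4.9694 (R=1.2500) → pose (2.9039, -5.8740, -4.9694)
step 5: θ'=-5.5944 (R=4.0000) → pose (1.5777, -7.9453, -5.5944)
step 6: θ'=-5.0944 (R=-0.5000) → pose (1.4315, -8.1449, -5.0944)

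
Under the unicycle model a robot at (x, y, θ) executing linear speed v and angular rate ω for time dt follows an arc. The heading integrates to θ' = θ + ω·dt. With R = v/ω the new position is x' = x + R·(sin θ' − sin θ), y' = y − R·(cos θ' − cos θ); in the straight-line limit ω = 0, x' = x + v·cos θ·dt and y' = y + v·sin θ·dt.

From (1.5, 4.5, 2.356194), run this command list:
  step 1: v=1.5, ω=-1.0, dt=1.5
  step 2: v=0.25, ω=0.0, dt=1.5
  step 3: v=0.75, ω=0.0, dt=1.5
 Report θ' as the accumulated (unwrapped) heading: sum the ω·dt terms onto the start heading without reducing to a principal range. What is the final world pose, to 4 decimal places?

(2.4106, 7.6767, 0.8562)

step 1: θ'=0.8562 (R=-1.5000) → pose (1.4276, 6.5436, 0.8562)
step 2: θ'=0.8562 (straight) → pose (1.6734, 6.8269, 0.8562)
step 3: θ'=0.8562 (straight) → pose (2.4106, 7.6767, 0.8562)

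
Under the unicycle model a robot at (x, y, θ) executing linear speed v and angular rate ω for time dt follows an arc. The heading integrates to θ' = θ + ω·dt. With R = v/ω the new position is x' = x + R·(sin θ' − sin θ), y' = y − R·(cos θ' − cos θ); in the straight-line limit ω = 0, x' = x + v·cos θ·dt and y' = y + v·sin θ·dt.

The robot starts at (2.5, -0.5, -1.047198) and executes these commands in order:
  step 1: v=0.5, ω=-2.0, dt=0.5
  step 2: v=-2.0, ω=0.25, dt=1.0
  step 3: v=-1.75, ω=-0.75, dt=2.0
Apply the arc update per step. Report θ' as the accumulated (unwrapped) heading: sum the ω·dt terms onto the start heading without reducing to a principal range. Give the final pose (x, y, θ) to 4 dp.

(5.8277, 2.9146, -3.2972)

step 1: θ'=-2.0472 (R=-0.2500) → pose (2.5057, -0.7396, -2.0472)
step 2: θ'=-1.7972 (R=-8.0000) → pose (3.1923, 1.1333, -1.7972)
step 3: θ'=-3.2972 (R=2.3333) → pose (5.8277, 2.9146, -3.2972)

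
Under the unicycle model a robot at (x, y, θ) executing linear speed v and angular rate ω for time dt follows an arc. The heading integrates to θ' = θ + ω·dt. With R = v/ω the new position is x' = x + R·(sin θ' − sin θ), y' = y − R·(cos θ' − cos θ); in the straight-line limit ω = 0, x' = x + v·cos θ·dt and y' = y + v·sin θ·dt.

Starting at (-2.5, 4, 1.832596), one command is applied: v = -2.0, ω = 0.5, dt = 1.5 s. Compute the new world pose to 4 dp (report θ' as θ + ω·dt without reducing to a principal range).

θ' = 1.8326 + 0.5·1.5 = 2.5826
R = v/ω = -2.0/0.5 = -4.0000
x' = -2.5 + -4.0000·(sin 2.5826 − sin 1.8326) = -0.7576
y' = 4 − -4.0000·(cos 2.5826 − cos 1.8326) = 1.6441

(-0.7576, 1.6441, 2.5826)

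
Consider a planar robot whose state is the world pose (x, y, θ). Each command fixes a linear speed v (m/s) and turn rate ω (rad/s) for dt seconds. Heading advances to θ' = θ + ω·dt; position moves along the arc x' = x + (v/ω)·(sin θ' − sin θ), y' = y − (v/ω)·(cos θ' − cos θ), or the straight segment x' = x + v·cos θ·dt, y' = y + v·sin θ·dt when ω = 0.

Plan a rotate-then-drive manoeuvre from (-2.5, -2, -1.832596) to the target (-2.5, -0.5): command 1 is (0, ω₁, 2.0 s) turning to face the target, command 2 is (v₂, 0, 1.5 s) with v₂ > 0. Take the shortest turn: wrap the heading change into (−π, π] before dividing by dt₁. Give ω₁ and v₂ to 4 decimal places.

ω₁ = -1.4399, v₂ = 1.0000

heading to target = atan2(-0.5−-2, -2.5−-2.5) = 1.5708
Δθ = wrap(1.5708 − -1.8326) = -2.8798; ω₁ = Δθ/dt₁ = -1.4399
distance = √((-2.5−-2.5)² + (-0.5−-2)²) = 1.5000; v₂ = distance/dt₂ = 1.0000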